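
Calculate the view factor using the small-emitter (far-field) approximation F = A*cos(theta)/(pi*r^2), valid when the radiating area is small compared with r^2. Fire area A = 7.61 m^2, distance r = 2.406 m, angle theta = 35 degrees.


cos(35 deg) = 0.81915
pi*r^2 = 18.186
F = 7.61 * 0.81915 / 18.186 = 0.34277

0.34277


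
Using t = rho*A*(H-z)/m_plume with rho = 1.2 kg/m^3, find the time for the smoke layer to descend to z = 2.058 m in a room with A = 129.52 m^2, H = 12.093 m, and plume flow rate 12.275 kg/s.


H - z = 10.035 m
t = 1.2 * 129.52 * 10.035 / 12.275 = 127.06 s

127.06 s


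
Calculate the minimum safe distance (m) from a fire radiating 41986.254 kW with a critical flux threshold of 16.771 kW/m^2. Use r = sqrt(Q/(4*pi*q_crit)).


4*pi*q_crit = 210.75
Q/(4*pi*q_crit) = 199.22
r = sqrt(199.22) = 14.115 m

14.115 m


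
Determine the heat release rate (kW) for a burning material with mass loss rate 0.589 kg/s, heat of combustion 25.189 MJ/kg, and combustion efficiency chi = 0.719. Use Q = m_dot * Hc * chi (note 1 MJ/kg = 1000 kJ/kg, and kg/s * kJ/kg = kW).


Hc = 25.189 MJ/kg = 25.189 * 1000 kJ/kg = 25189 kJ/kg
Q = 0.589 kg/s * 25189 kJ/kg * 0.719 = 10667 kW

10667 kW


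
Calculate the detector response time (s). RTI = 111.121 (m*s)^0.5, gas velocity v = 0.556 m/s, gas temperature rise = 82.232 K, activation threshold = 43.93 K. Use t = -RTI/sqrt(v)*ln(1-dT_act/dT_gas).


dT_act/dT_gas = 0.53422
ln(1 - 0.53422) = -0.76404
t = -111.121 / sqrt(0.556) * -0.76404 = 113.86 s

113.86 s


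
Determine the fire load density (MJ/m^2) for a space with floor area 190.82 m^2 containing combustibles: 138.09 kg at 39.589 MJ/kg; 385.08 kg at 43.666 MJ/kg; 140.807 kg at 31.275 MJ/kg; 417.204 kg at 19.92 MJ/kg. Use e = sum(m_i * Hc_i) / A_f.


Total energy = 138.09*39.589 + 385.08*43.666 + 140.807*31.275 + 417.204*19.92
= 5466.845 + 16814.90 + 4403.739 + 8310.704
= 34996.19 MJ
e = 34996.19 / 190.82 = 183.40 MJ/m^2

183.40 MJ/m^2


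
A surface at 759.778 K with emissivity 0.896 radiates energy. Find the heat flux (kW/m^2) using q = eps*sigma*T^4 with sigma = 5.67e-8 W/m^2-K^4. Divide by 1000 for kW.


T^4 = 3.3323e+11
q = 0.896 * 5.67e-8 * 3.3323e+11 / 1000 = 16.929 kW/m^2

16.929 kW/m^2


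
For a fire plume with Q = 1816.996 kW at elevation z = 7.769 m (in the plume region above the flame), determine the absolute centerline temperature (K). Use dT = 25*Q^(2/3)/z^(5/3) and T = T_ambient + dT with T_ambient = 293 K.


Q^(2/3) = 148.90
z^(5/3) = 30.475
dT = 25 * 148.90 / 30.475 = 122.15 K
T = 293 + 122.15 = 415.15 K

415.15 K


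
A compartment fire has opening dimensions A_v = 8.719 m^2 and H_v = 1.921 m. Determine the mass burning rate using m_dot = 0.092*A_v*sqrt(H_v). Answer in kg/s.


sqrt(H_v) = 1.3860
m_dot = 0.092 * 8.719 * 1.3860 = 1.1118 kg/s

1.1118 kg/s


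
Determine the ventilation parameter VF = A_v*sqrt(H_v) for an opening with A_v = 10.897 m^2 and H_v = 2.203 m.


sqrt(H_v) = 1.4843
VF = 10.897 * 1.4843 = 16.174 m^(5/2)

16.174 m^(5/2)


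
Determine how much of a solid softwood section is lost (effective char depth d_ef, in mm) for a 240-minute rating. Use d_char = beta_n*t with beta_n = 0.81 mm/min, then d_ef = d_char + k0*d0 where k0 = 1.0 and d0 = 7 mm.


d_char = 0.81 * 240 = 194.4 mm
d_ef = 194.4 + 1.0*7 = 201.4 mm

201.4 mm


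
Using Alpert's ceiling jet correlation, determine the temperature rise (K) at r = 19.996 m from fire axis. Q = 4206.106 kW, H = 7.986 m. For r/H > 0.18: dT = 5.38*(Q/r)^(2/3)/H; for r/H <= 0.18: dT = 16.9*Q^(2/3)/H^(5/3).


r/H = 19.996 / 7.986 = 2.5039
r/H > 0.18, so dT = 5.38*(Q/r)^(2/3)/H
Q/r = 210.35
(Q/r)^(2/3) = 35.369
dT = 5.38 * 35.369 / 7.986 = 23.827 K

23.827 K


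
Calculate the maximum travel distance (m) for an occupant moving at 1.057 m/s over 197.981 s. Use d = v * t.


d = 1.057 * 197.981 = 209.27 m

209.27 m


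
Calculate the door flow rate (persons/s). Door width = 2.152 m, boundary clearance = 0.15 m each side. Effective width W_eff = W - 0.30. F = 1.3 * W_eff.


W_eff = 2.152 - 0.30 = 1.852 m
F = 1.3 * 1.852 = 2.4076 persons/s

2.4076 persons/s


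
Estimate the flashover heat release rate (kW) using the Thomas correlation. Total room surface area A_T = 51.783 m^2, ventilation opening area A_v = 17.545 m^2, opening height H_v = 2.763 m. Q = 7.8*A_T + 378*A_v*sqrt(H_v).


7.8*A_T = 403.91
sqrt(H_v) = 1.6622
378*A_v*sqrt(H_v) = 11024
Q = 403.91 + 11024 = 11428 kW

11428 kW


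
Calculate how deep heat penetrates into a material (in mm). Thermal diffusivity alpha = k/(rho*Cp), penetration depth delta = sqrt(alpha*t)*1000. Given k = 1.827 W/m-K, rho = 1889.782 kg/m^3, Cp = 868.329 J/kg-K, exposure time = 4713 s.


alpha = 1.827 / (1889.782 * 868.329) = 1.1134e-06 m^2/s
alpha * t = 0.0052473
delta = sqrt(0.0052473) * 1000 = 72.439 mm

72.439 mm


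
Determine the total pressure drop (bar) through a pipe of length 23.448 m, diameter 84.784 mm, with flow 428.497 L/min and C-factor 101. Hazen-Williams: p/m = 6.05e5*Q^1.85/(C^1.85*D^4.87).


Q^1.85 = 73978
C^1.85 = 5105.0
D^4.87 = 2.4597e+09
p/m = 0.0035643 bar/m
p_total = 0.0035643 * 23.448 = 0.083576 bar

0.083576 bar


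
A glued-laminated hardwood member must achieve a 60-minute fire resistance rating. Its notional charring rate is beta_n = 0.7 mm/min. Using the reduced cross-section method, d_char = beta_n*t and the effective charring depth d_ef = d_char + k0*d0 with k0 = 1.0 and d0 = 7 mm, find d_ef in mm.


d_char = 0.7 * 60 = 42 mm
d_ef = 42 + 1.0*7 = 49 mm

49 mm


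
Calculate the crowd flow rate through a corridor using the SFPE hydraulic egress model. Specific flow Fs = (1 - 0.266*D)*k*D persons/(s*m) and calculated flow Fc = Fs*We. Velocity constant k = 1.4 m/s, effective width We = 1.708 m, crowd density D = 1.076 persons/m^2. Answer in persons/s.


1 - 0.266*D = 1 - 0.266*1.076 = 0.71378
Fs = 0.71378 * 1.4 * 1.076 = 1.0752 persons/(s*m)
Fc = 1.0752 * 1.708 = 1.8365 persons/s

1.8365 persons/s


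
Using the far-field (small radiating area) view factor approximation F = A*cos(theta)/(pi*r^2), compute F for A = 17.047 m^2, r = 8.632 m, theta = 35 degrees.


cos(35 deg) = 0.81915
pi*r^2 = 234.08
F = 17.047 * 0.81915 / 234.08 = 0.059654

0.059654


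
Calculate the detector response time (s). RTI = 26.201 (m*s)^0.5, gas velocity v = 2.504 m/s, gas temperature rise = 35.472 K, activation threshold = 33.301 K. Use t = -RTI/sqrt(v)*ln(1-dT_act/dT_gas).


dT_act/dT_gas = 0.93880
ln(1 - 0.93880) = -2.7936
t = -26.201 / sqrt(2.504) * -2.7936 = 46.255 s

46.255 s


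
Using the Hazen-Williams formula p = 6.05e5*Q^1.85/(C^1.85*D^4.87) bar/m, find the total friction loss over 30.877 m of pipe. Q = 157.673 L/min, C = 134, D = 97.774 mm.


Q^1.85 = 11637
C^1.85 = 8612.8
D^4.87 = 4.9248e+09
p/m = 0.00016599 bar/m
p_total = 0.00016599 * 30.877 = 0.0051252 bar

0.0051252 bar


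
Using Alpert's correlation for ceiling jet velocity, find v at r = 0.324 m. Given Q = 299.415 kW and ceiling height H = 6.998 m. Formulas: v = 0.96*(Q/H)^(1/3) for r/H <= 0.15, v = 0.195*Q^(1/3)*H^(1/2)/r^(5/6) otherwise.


r/H = 0.324 / 6.998 = 0.046299
r/H <= 0.15, so v = 0.96*(Q/H)^(1/3)
Q/H = 42.786
(Q/H)^(1/3) = 3.4976
v = 0.96 * 3.4976 = 3.3577 m/s

3.3577 m/s


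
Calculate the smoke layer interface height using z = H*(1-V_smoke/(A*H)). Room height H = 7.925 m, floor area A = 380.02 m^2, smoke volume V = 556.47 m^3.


V/(A*H) = 0.18477
1 - 0.18477 = 0.81523
z = 7.925 * 0.81523 = 6.4607 m

6.4607 m


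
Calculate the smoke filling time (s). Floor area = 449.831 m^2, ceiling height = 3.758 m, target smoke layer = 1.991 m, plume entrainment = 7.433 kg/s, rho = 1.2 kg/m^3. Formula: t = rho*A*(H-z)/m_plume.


H - z = 1.767 m
t = 1.2 * 449.831 * 1.767 / 7.433 = 128.32 s

128.32 s


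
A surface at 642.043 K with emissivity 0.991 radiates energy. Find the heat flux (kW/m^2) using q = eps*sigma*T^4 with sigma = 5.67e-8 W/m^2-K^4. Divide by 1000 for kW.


T^4 = 1.6992e+11
q = 0.991 * 5.67e-8 * 1.6992e+11 / 1000 = 9.5480 kW/m^2

9.5480 kW/m^2


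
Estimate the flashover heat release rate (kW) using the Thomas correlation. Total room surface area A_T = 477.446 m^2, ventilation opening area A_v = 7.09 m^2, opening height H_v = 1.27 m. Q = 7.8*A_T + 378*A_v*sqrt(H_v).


7.8*A_T = 3724.1
sqrt(H_v) = 1.1269
378*A_v*sqrt(H_v) = 3020.2
Q = 3724.1 + 3020.2 = 6744.3 kW

6744.3 kW


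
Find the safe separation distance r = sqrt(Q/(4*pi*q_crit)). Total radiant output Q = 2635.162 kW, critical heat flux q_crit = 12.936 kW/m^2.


4*pi*q_crit = 162.56
Q/(4*pi*q_crit) = 16.211
r = sqrt(16.211) = 4.0262 m

4.0262 m


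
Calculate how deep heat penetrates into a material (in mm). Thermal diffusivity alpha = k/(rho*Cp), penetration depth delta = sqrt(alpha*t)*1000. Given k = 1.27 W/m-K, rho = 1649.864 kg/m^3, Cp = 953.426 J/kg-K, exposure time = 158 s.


alpha = 1.27 / (1649.864 * 953.426) = 8.0736e-07 m^2/s
alpha * t = 0.00012756
delta = sqrt(0.00012756) * 1000 = 11.294 mm

11.294 mm


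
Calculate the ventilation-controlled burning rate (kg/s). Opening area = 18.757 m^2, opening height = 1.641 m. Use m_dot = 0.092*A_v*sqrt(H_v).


sqrt(H_v) = 1.2810
m_dot = 0.092 * 18.757 * 1.2810 = 2.2106 kg/s

2.2106 kg/s


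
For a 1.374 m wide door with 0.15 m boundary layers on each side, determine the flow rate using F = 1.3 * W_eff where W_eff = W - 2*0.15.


W_eff = 1.374 - 0.30 = 1.074 m
F = 1.3 * 1.074 = 1.3962 persons/s

1.3962 persons/s


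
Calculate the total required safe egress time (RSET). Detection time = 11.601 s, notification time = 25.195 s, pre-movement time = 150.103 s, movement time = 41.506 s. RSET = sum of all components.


Total = 11.601 + 25.195 + 150.103 + 41.506 = 228.405 s

228.405 s


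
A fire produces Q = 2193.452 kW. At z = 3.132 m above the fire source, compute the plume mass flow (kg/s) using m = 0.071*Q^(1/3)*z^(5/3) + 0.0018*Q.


Q^(1/3) = 12.993
z^(5/3) = 6.7045
First term = 0.071 * 12.993 * 6.7045 = 6.1850
Second term = 0.0018 * 2193.452 = 3.9482
m = 10.133 kg/s

10.133 kg/s


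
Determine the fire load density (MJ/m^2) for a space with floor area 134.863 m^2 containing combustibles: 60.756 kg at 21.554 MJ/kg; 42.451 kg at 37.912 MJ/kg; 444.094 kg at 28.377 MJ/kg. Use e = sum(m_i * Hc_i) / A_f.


Total energy = 60.756*21.554 + 42.451*37.912 + 444.094*28.377
= 1309.535 + 1609.402 + 12602.06
= 15520.99 MJ
e = 15520.99 / 134.863 = 115.09 MJ/m^2

115.09 MJ/m^2


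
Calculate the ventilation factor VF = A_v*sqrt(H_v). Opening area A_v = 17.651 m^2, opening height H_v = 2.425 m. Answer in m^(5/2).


sqrt(H_v) = 1.5572
VF = 17.651 * 1.5572 = 27.487 m^(5/2)

27.487 m^(5/2)


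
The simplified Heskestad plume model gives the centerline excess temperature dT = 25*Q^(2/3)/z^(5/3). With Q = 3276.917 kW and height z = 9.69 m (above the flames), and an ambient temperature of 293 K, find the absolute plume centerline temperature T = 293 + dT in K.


Q^(2/3) = 220.62
z^(5/3) = 44.043
dT = 25 * 220.62 / 44.043 = 125.23 K
T = 293 + 125.23 = 418.23 K

418.23 K


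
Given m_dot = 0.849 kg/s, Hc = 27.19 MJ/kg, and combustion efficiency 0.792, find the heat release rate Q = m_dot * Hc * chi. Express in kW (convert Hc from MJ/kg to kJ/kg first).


Hc = 27.19 MJ/kg = 27.19 * 1000 kJ/kg = 27190 kJ/kg
Q = 0.849 kg/s * 27190 kJ/kg * 0.792 = 18283 kW

18283 kW


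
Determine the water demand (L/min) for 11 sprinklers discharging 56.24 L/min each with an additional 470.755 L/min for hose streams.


Sprinkler demand = 11 * 56.24 = 618.64 L/min
Total = 618.64 + 470.755 = 1089.395 L/min

1089.395 L/min


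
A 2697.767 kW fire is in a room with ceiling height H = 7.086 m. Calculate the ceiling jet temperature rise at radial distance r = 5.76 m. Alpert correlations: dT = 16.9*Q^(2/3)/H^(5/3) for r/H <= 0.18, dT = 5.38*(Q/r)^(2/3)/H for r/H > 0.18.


r/H = 5.76 / 7.086 = 0.81287
r/H > 0.18, so dT = 5.38*(Q/r)^(2/3)/H
Q/r = 468.36
(Q/r)^(2/3) = 60.310
dT = 5.38 * 60.310 / 7.086 = 45.790 K

45.790 K


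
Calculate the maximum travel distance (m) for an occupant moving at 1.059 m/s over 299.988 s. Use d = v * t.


d = 1.059 * 299.988 = 317.69 m

317.69 m


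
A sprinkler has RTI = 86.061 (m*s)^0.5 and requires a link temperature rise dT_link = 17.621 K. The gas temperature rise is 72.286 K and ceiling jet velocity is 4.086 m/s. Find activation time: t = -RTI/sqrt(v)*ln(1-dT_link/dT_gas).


dT_link/dT_gas = 0.24377
ln(1 - 0.24377) = -0.27941
t = -86.061 / sqrt(4.086) * -0.27941 = 11.896 s

11.896 s


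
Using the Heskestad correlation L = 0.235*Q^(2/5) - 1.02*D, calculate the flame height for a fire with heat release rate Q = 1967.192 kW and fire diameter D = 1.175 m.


Q^(2/5) = 20.775
0.235 * Q^(2/5) = 4.8821
1.02 * D = 1.1985
L = 3.6836 m

3.6836 m


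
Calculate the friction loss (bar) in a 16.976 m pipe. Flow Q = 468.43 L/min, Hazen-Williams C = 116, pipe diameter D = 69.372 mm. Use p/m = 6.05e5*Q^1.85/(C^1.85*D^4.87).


Q^1.85 = 87235
C^1.85 = 6595.5
D^4.87 = 9.2591e+08
p/m = 0.0086424 bar/m
p_total = 0.0086424 * 16.976 = 0.14671 bar

0.14671 bar


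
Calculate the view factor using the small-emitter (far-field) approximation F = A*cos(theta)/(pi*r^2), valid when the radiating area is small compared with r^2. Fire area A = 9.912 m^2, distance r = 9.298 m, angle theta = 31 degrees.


cos(31 deg) = 0.85717
pi*r^2 = 271.60
F = 9.912 * 0.85717 / 271.60 = 0.031282

0.031282


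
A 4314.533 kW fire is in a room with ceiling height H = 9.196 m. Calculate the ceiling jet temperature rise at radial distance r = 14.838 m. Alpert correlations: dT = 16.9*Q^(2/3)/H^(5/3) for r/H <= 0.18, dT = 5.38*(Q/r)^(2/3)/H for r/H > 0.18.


r/H = 14.838 / 9.196 = 1.6135
r/H > 0.18, so dT = 5.38*(Q/r)^(2/3)/H
Q/r = 290.78
(Q/r)^(2/3) = 43.891
dT = 5.38 * 43.891 / 9.196 = 25.678 K

25.678 K


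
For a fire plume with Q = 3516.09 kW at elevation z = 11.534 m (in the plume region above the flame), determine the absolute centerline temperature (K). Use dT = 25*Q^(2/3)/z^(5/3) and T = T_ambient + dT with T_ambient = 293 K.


Q^(2/3) = 231.23
z^(5/3) = 58.880
dT = 25 * 231.23 / 58.880 = 98.178 K
T = 293 + 98.178 = 391.18 K

391.18 K


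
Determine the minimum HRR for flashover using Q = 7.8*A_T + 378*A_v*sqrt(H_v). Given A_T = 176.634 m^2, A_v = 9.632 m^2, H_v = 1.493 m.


7.8*A_T = 1377.7
sqrt(H_v) = 1.2219
378*A_v*sqrt(H_v) = 4448.8
Q = 1377.7 + 4448.8 = 5826.5 kW

5826.5 kW


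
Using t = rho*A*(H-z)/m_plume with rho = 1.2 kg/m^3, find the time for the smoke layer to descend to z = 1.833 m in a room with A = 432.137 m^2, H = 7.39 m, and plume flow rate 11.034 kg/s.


H - z = 5.557 m
t = 1.2 * 432.137 * 5.557 / 11.034 = 261.16 s

261.16 s


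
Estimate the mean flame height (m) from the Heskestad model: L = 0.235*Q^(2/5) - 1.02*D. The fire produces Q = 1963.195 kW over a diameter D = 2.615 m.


Q^(2/5) = 20.758
0.235 * Q^(2/5) = 4.8781
1.02 * D = 2.6673
L = 2.2108 m

2.2108 m


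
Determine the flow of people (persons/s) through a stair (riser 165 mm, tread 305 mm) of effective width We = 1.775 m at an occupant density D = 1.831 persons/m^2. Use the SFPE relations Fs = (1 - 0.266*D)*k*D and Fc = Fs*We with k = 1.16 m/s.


1 - 0.266*D = 1 - 0.266*1.831 = 0.51295
Fs = 0.51295 * 1.16 * 1.831 = 1.0895 persons/(s*m)
Fc = 1.0895 * 1.775 = 1.9339 persons/s

1.9339 persons/s


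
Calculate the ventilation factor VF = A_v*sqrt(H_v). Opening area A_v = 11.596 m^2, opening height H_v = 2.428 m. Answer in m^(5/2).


sqrt(H_v) = 1.5582
VF = 11.596 * 1.5582 = 18.069 m^(5/2)

18.069 m^(5/2)


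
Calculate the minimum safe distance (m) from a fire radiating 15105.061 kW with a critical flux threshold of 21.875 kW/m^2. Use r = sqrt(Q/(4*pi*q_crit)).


4*pi*q_crit = 274.89
Q/(4*pi*q_crit) = 54.950
r = sqrt(54.950) = 7.4128 m

7.4128 m


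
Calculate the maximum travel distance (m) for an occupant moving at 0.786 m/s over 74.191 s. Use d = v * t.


d = 0.786 * 74.191 = 58.314 m

58.314 m


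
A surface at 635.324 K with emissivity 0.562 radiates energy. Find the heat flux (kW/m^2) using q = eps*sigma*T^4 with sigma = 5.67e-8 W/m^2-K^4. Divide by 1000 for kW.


T^4 = 1.6292e+11
q = 0.562 * 5.67e-8 * 1.6292e+11 / 1000 = 5.1916 kW/m^2

5.1916 kW/m^2


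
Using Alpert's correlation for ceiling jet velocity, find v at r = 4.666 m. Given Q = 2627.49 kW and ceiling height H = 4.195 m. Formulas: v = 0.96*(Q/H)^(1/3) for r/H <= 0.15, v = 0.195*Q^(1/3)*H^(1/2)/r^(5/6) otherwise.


r/H = 4.666 / 4.195 = 1.1123
r/H > 0.15, so v = 0.195*Q^(1/3)*H^(1/2)/r^(5/6)
Q^(1/3) = 13.799
H^(1/2) = 2.0482
r^(5/6) = 3.6096
v = 0.195 * 13.799 * 2.0482 / 3.6096 = 1.5268 m/s

1.5268 m/s


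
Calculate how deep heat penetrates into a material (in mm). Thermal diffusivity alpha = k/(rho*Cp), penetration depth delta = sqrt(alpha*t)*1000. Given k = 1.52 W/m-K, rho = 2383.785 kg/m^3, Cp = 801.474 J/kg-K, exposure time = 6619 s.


alpha = 1.52 / (2383.785 * 801.474) = 7.9559e-07 m^2/s
alpha * t = 0.0052660
delta = sqrt(0.0052660) * 1000 = 72.567 mm

72.567 mm


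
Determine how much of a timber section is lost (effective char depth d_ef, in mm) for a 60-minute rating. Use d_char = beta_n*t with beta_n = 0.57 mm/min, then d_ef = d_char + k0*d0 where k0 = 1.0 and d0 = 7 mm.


d_char = 0.57 * 60 = 34.2 mm
d_ef = 34.2 + 1.0*7 = 41.2 mm

41.2 mm


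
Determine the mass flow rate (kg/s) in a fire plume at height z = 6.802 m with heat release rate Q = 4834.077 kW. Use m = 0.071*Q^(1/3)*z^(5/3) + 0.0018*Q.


Q^(1/3) = 16.908
z^(5/3) = 24.419
First term = 0.071 * 16.908 * 24.419 = 29.315
Second term = 0.0018 * 4834.077 = 8.7013
m = 38.016 kg/s

38.016 kg/s


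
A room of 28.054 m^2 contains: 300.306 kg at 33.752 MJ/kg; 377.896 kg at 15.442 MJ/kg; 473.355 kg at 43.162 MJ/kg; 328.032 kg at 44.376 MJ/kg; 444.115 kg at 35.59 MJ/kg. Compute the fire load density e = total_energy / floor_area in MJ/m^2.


Total energy = 300.306*33.752 + 377.896*15.442 + 473.355*43.162 + 328.032*44.376 + 444.115*35.59
= 10135.93 + 5835.470 + 20430.95 + 14556.75 + 15806.05
= 66765.15 MJ
e = 66765.15 / 28.054 = 2379.9 MJ/m^2

2379.9 MJ/m^2


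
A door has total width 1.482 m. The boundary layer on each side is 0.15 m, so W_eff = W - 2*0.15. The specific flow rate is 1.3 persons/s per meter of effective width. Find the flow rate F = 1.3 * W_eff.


W_eff = 1.482 - 0.30 = 1.182 m
F = 1.3 * 1.182 = 1.5366 persons/s

1.5366 persons/s


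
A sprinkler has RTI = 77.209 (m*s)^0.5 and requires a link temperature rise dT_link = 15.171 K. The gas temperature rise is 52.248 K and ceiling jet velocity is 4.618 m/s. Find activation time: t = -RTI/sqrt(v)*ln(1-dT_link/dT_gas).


dT_link/dT_gas = 0.29037
ln(1 - 0.29037) = -0.34300
t = -77.209 / sqrt(4.618) * -0.34300 = 12.324 s

12.324 s


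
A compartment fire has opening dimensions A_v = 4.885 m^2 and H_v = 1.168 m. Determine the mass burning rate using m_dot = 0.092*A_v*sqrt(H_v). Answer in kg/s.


sqrt(H_v) = 1.0807
m_dot = 0.092 * 4.885 * 1.0807 = 0.48571 kg/s

0.48571 kg/s


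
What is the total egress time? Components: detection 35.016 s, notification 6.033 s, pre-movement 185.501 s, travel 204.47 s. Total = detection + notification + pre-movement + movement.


Total = 35.016 + 6.033 + 185.501 + 204.47 = 431.02 s

431.02 s


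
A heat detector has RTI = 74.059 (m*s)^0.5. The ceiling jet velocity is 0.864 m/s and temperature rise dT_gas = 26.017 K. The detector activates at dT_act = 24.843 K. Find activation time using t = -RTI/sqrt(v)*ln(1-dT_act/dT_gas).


dT_act/dT_gas = 0.95488
ln(1 - 0.95488) = -3.0983
t = -74.059 / sqrt(0.864) * -3.0983 = 246.86 s

246.86 s


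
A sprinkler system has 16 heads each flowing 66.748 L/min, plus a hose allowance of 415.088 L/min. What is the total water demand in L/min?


Sprinkler demand = 16 * 66.748 = 1067.968 L/min
Total = 1067.968 + 415.088 = 1483.056 L/min

1483.056 L/min


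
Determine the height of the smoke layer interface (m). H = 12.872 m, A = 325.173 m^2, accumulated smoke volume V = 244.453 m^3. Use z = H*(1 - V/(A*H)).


V/(A*H) = 0.058403
1 - 0.058403 = 0.94160
z = 12.872 * 0.94160 = 12.120 m

12.120 m


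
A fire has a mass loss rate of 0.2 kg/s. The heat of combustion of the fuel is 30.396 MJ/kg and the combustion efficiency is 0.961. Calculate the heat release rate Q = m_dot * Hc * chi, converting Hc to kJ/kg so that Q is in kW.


Hc = 30.396 MJ/kg = 30.396 * 1000 kJ/kg = 30396 kJ/kg
Q = 0.2 kg/s * 30396 kJ/kg * 0.961 = 5842.1 kW

5842.1 kW


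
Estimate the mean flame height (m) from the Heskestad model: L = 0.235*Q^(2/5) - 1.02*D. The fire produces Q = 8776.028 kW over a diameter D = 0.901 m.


Q^(2/5) = 37.785
0.235 * Q^(2/5) = 8.8795
1.02 * D = 0.91902
L = 7.9605 m

7.9605 m


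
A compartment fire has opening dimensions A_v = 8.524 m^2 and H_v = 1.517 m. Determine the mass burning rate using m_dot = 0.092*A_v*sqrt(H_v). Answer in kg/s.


sqrt(H_v) = 1.2317
m_dot = 0.092 * 8.524 * 1.2317 = 0.96588 kg/s

0.96588 kg/s


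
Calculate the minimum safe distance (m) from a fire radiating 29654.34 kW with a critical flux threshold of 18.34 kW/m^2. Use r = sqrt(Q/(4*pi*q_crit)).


4*pi*q_crit = 230.47
Q/(4*pi*q_crit) = 128.67
r = sqrt(128.67) = 11.343 m

11.343 m


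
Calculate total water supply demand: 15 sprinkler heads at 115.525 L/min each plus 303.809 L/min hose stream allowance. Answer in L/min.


Sprinkler demand = 15 * 115.525 = 1732.875 L/min
Total = 1732.875 + 303.809 = 2036.684 L/min

2036.684 L/min


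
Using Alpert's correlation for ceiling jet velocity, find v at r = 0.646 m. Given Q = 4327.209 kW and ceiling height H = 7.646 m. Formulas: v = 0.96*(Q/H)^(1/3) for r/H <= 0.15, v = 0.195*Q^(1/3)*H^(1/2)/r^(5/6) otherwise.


r/H = 0.646 / 7.646 = 0.084489
r/H <= 0.15, so v = 0.96*(Q/H)^(1/3)
Q/H = 565.94
(Q/H)^(1/3) = 8.2716
v = 0.96 * 8.2716 = 7.9408 m/s

7.9408 m/s


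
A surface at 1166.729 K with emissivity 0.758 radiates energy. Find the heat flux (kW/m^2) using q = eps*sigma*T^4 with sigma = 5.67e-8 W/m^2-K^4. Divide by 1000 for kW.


T^4 = 1.8530e+12
q = 0.758 * 5.67e-8 * 1.8530e+12 / 1000 = 79.640 kW/m^2

79.640 kW/m^2


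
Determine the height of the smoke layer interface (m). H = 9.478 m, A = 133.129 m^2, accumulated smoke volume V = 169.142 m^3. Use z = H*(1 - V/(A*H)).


V/(A*H) = 0.13405
1 - 0.13405 = 0.86595
z = 9.478 * 0.86595 = 8.2075 m

8.2075 m


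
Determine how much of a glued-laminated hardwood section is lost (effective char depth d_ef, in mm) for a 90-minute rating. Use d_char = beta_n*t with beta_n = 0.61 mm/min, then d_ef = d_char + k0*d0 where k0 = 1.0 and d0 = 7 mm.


d_char = 0.61 * 90 = 54.9 mm
d_ef = 54.9 + 1.0*7 = 61.9 mm

61.9 mm


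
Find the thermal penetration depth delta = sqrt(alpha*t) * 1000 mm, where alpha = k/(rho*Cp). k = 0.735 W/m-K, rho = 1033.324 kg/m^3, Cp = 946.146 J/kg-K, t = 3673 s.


alpha = 0.735 / (1033.324 * 946.146) = 7.5178e-07 m^2/s
alpha * t = 0.0027613
delta = sqrt(0.0027613) * 1000 = 52.548 mm

52.548 mm


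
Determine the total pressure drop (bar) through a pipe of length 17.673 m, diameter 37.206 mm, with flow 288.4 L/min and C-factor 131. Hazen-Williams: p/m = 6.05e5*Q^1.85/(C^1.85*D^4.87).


Q^1.85 = 35562
C^1.85 = 8259.5
D^4.87 = 4.4554e+07
p/m = 0.058467 bar/m
p_total = 0.058467 * 17.673 = 1.0333 bar

1.0333 bar


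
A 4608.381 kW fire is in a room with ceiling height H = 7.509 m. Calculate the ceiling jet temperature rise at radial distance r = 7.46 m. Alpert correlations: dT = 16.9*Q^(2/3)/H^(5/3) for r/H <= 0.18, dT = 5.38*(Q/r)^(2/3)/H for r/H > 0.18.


r/H = 7.46 / 7.509 = 0.99347
r/H > 0.18, so dT = 5.38*(Q/r)^(2/3)/H
Q/r = 617.75
(Q/r)^(2/3) = 72.534
dT = 5.38 * 72.534 / 7.509 = 51.968 K

51.968 K


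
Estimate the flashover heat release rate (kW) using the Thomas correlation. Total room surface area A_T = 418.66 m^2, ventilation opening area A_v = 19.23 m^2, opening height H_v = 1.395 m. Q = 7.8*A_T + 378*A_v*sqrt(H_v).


7.8*A_T = 3265.548
sqrt(H_v) = 1.1811
378*A_v*sqrt(H_v) = 8585.4
Q = 3265.548 + 8585.4 = 11851 kW

11851 kW


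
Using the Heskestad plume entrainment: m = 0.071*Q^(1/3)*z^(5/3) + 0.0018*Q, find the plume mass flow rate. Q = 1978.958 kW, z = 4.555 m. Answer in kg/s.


Q^(1/3) = 12.555
z^(5/3) = 12.516
First term = 0.071 * 12.555 * 12.516 = 11.157
Second term = 0.0018 * 1978.958 = 3.5621
m = 14.719 kg/s

14.719 kg/s


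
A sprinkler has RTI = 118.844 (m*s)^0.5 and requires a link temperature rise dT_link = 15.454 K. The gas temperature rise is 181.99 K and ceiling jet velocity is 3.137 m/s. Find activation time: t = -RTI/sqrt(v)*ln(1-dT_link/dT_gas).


dT_link/dT_gas = 0.084917
ln(1 - 0.084917) = -0.088740
t = -118.844 / sqrt(3.137) * -0.088740 = 5.9544 s

5.9544 s


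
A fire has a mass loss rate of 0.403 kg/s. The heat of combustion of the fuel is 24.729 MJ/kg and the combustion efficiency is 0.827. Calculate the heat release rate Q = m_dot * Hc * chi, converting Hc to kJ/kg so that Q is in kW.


Hc = 24.729 MJ/kg = 24.729 * 1000 kJ/kg = 24729 kJ/kg
Q = 0.403 kg/s * 24729 kJ/kg * 0.827 = 8241.7 kW

8241.7 kW


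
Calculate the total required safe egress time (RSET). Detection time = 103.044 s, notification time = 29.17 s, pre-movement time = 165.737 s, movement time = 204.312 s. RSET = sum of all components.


Total = 103.044 + 29.17 + 165.737 + 204.312 = 502.263 s

502.263 s


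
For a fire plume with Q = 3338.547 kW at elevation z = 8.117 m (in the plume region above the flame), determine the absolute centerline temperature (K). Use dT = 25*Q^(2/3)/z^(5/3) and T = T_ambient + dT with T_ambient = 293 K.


Q^(2/3) = 223.38
z^(5/3) = 32.784
dT = 25 * 223.38 / 32.784 = 170.34 K
T = 293 + 170.34 = 463.34 K

463.34 K


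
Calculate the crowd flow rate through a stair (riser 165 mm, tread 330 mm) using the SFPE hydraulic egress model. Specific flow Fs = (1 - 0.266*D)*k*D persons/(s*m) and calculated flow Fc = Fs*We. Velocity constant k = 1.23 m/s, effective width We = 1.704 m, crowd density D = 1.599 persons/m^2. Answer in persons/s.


1 - 0.266*D = 1 - 0.266*1.599 = 0.57467
Fs = 0.57467 * 1.23 * 1.599 = 1.1302 persons/(s*m)
Fc = 1.1302 * 1.704 = 1.9259 persons/s

1.9259 persons/s


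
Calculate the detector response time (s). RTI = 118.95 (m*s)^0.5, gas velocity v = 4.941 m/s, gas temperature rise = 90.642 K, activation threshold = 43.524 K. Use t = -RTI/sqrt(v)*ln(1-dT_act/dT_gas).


dT_act/dT_gas = 0.48017
ln(1 - 0.48017) = -0.65426
t = -118.95 / sqrt(4.941) * -0.65426 = 35.011 s

35.011 s


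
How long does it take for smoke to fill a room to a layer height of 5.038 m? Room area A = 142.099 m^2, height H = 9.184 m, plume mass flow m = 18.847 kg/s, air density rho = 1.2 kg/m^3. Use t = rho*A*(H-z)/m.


H - z = 4.146 m
t = 1.2 * 142.099 * 4.146 / 18.847 = 37.511 s

37.511 s


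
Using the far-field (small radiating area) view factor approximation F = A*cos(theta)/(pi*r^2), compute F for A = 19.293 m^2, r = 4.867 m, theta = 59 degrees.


cos(59 deg) = 0.51504
pi*r^2 = 74.417
F = 19.293 * 0.51504 / 74.417 = 0.13353

0.13353


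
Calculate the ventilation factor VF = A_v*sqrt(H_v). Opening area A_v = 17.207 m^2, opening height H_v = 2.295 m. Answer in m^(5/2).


sqrt(H_v) = 1.5149
VF = 17.207 * 1.5149 = 26.067 m^(5/2)

26.067 m^(5/2)


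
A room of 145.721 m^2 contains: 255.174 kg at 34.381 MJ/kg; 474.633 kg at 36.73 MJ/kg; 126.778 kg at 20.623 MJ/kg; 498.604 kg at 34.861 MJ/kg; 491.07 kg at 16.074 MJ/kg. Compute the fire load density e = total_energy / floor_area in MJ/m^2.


Total energy = 255.174*34.381 + 474.633*36.73 + 126.778*20.623 + 498.604*34.861 + 491.07*16.074
= 8773.137 + 17433.27 + 2614.543 + 17381.83 + 7893.459
= 54096.24 MJ
e = 54096.24 / 145.721 = 371.23 MJ/m^2

371.23 MJ/m^2


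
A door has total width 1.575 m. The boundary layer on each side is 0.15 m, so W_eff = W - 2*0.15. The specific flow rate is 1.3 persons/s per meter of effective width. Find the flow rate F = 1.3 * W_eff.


W_eff = 1.575 - 0.30 = 1.275 m
F = 1.3 * 1.275 = 1.6575 persons/s

1.6575 persons/s


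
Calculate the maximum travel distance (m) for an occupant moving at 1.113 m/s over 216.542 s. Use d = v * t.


d = 1.113 * 216.542 = 241.01 m

241.01 m


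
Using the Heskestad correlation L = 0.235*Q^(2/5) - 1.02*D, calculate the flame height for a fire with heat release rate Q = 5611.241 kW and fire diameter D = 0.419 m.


Q^(2/5) = 31.595
0.235 * Q^(2/5) = 7.4249
1.02 * D = 0.42738
L = 6.9975 m

6.9975 m


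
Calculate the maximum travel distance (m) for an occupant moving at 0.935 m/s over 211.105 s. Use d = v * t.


d = 0.935 * 211.105 = 197.38 m

197.38 m


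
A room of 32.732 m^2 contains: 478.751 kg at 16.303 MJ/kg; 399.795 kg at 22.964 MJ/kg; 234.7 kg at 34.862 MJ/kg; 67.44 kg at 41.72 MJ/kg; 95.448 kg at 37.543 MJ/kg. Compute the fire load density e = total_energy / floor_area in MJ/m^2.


Total energy = 478.751*16.303 + 399.795*22.964 + 234.7*34.862 + 67.44*41.72 + 95.448*37.543
= 7805.078 + 9180.892 + 8182.111 + 2813.597 + 3583.404
= 31565.08 MJ
e = 31565.08 / 32.732 = 964.35 MJ/m^2

964.35 MJ/m^2


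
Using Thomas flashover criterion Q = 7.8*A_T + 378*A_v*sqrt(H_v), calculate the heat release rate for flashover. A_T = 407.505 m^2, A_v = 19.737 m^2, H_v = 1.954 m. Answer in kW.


7.8*A_T = 3178.539
sqrt(H_v) = 1.3979
378*A_v*sqrt(H_v) = 10429
Q = 3178.539 + 10429 = 13607 kW

13607 kW


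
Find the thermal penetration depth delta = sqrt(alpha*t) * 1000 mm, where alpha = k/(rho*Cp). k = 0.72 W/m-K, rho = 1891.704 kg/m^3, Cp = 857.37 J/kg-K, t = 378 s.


alpha = 0.72 / (1891.704 * 857.37) = 4.4393e-07 m^2/s
alpha * t = 0.00016780
delta = sqrt(0.00016780) * 1000 = 12.954 mm

12.954 mm


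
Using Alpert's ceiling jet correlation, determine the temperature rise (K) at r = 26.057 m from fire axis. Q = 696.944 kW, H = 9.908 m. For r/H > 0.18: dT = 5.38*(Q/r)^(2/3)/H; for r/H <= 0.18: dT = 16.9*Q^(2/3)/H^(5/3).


r/H = 26.057 / 9.908 = 2.6299
r/H > 0.18, so dT = 5.38*(Q/r)^(2/3)/H
Q/r = 26.747
(Q/r)^(2/3) = 8.9437
dT = 5.38 * 8.9437 / 9.908 = 4.8564 K

4.8564 K


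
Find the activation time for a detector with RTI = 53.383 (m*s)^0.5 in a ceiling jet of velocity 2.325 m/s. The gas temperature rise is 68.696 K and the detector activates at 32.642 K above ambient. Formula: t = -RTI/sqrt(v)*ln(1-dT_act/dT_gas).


dT_act/dT_gas = 0.47517
ln(1 - 0.47517) = -0.64467
t = -53.383 / sqrt(2.325) * -0.64467 = 22.570 s

22.570 s


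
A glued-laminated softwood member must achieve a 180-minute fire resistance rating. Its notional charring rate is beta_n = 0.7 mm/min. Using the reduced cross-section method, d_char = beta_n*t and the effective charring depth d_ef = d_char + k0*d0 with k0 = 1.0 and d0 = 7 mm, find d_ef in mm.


d_char = 0.7 * 180 = 126 mm
d_ef = 126 + 1.0*7 = 133 mm

133 mm


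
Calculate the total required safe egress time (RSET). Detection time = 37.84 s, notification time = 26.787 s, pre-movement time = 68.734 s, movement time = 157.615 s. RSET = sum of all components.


Total = 37.84 + 26.787 + 68.734 + 157.615 = 290.976 s

290.976 s


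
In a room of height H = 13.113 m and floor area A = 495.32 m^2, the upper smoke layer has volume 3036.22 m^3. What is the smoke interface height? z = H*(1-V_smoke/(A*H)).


V/(A*H) = 0.46746
1 - 0.46746 = 0.53254
z = 13.113 * 0.53254 = 6.9832 m

6.9832 m


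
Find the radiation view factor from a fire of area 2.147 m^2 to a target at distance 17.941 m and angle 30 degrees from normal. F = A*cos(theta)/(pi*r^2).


cos(30 deg) = 0.86603
pi*r^2 = 1011.2
F = 2.147 * 0.86603 / 1011.2 = 0.0018387

0.0018387


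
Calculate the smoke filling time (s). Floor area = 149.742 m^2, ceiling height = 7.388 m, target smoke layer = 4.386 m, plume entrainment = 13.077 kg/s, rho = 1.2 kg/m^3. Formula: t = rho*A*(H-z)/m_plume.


H - z = 3.002 m
t = 1.2 * 149.742 * 3.002 / 13.077 = 41.250 s

41.250 s


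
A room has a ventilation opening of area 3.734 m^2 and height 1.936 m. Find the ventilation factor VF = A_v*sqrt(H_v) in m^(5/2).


sqrt(H_v) = 1.3914
VF = 3.734 * 1.3914 = 5.1955 m^(5/2)

5.1955 m^(5/2)


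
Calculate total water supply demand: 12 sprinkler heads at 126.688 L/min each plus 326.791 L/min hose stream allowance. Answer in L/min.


Sprinkler demand = 12 * 126.688 = 1520.256 L/min
Total = 1520.256 + 326.791 = 1847.047 L/min

1847.047 L/min


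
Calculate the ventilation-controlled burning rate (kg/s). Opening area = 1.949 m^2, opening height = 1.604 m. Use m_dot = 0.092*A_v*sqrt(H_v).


sqrt(H_v) = 1.2665
m_dot = 0.092 * 1.949 * 1.2665 = 0.22709 kg/s

0.22709 kg/s


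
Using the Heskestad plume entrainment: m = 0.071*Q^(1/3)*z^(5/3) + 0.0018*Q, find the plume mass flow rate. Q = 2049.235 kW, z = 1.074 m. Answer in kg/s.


Q^(1/3) = 12.702
z^(5/3) = 1.1264
First term = 0.071 * 12.702 * 1.1264 = 1.0158
Second term = 0.0018 * 2049.235 = 3.6886
m = 4.7044 kg/s

4.7044 kg/s


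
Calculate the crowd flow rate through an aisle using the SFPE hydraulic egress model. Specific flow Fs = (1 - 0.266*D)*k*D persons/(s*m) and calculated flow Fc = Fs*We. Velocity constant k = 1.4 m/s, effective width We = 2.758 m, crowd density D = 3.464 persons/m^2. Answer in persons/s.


1 - 0.266*D = 1 - 0.266*3.464 = 0.078576
Fs = 0.078576 * 1.4 * 3.464 = 0.38106 persons/(s*m)
Fc = 0.38106 * 2.758 = 1.0510 persons/s

1.0510 persons/s


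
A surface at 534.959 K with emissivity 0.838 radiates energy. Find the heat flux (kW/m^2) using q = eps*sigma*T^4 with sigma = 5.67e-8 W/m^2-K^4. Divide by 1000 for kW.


T^4 = 8.1900e+10
q = 0.838 * 5.67e-8 * 8.1900e+10 / 1000 = 3.8914 kW/m^2

3.8914 kW/m^2


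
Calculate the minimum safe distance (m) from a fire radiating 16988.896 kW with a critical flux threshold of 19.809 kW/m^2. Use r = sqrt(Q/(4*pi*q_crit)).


4*pi*q_crit = 248.93
Q/(4*pi*q_crit) = 68.248
r = sqrt(68.248) = 8.2613 m

8.2613 m


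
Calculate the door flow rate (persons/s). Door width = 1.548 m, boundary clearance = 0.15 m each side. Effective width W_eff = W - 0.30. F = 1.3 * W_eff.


W_eff = 1.548 - 0.30 = 1.248 m
F = 1.3 * 1.248 = 1.6224 persons/s

1.6224 persons/s


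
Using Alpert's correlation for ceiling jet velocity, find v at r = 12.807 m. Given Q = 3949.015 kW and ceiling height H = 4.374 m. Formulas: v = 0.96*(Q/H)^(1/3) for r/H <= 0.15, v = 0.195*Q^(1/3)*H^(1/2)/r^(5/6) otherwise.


r/H = 12.807 / 4.374 = 2.9280
r/H > 0.15, so v = 0.195*Q^(1/3)*H^(1/2)/r^(5/6)
Q^(1/3) = 15.806
H^(1/2) = 2.0914
r^(5/6) = 8.3728
v = 0.195 * 15.806 * 2.0914 / 8.3728 = 0.76989 m/s

0.76989 m/s


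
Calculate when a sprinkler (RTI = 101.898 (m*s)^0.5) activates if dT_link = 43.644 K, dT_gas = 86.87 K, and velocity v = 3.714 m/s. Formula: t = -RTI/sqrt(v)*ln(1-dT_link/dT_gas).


dT_link/dT_gas = 0.50241
ln(1 - 0.50241) = -0.69797
t = -101.898 / sqrt(3.714) * -0.69797 = 36.905 s

36.905 s


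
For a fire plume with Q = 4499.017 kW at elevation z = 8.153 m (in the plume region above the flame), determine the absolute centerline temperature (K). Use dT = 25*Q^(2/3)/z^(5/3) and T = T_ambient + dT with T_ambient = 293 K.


Q^(2/3) = 272.53
z^(5/3) = 33.026
dT = 25 * 272.53 / 33.026 = 206.30 K
T = 293 + 206.30 = 499.30 K

499.30 K


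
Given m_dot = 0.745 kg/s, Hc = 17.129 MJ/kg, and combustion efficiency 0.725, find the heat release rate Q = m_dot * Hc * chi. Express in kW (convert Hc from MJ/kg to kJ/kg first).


Hc = 17.129 MJ/kg = 17.129 * 1000 kJ/kg = 17129 kJ/kg
Q = 0.745 kg/s * 17129 kJ/kg * 0.725 = 9251.8 kW

9251.8 kW


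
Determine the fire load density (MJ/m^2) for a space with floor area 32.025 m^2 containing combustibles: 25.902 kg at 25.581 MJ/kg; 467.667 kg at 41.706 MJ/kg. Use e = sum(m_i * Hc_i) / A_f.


Total energy = 25.902*25.581 + 467.667*41.706
= 662.5991 + 19504.52
= 20167.12 MJ
e = 20167.12 / 32.025 = 629.73 MJ/m^2

629.73 MJ/m^2


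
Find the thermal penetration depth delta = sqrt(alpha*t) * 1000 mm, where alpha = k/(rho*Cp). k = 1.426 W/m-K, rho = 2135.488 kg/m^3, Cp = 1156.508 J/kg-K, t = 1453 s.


alpha = 1.426 / (2135.488 * 1156.508) = 5.7740e-07 m^2/s
alpha * t = 0.00083896
delta = sqrt(0.00083896) * 1000 = 28.965 mm

28.965 mm


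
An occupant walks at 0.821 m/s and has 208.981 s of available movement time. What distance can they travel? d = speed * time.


d = 0.821 * 208.981 = 171.57 m

171.57 m


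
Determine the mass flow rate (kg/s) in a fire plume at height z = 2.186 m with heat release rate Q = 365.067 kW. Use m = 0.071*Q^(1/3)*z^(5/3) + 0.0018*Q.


Q^(1/3) = 7.1470
z^(5/3) = 3.6820
First term = 0.071 * 7.1470 * 3.6820 = 1.8684
Second term = 0.0018 * 365.067 = 0.65712
m = 2.5255 kg/s

2.5255 kg/s


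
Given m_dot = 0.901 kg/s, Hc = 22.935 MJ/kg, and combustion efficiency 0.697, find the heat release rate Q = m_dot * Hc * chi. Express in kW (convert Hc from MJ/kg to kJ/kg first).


Hc = 22.935 MJ/kg = 22.935 * 1000 kJ/kg = 22935 kJ/kg
Q = 0.901 kg/s * 22935 kJ/kg * 0.697 = 14403 kW

14403 kW


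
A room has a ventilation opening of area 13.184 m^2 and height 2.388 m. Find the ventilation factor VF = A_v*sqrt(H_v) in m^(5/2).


sqrt(H_v) = 1.5453
VF = 13.184 * 1.5453 = 20.373 m^(5/2)

20.373 m^(5/2)


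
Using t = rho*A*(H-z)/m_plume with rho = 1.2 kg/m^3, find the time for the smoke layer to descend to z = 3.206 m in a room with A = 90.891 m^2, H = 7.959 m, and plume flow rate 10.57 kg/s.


H - z = 4.753 m
t = 1.2 * 90.891 * 4.753 / 10.57 = 49.045 s

49.045 s


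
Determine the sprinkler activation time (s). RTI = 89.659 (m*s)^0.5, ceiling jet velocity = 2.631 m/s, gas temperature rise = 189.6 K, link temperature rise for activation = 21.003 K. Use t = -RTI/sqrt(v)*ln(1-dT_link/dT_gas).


dT_link/dT_gas = 0.11078
ln(1 - 0.11078) = -0.11741
t = -89.659 / sqrt(2.631) * -0.11741 = 6.4897 s

6.4897 s


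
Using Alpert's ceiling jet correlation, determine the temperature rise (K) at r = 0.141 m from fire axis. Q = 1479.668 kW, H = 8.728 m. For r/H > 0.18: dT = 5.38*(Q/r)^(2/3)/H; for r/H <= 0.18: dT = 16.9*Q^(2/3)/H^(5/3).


r/H = 0.141 / 8.728 = 0.016155
r/H <= 0.18, so dT = 16.9*Q^(2/3)/H^(5/3)
Q^(2/3) = 129.85
H^(5/3) = 36.999
dT = 16.9 * 129.85 / 36.999 = 59.311 K

59.311 K


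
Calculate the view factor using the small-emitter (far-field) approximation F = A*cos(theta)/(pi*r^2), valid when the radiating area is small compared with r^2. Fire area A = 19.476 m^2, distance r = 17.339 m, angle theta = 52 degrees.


cos(52 deg) = 0.61566
pi*r^2 = 944.49
F = 19.476 * 0.61566 / 944.49 = 0.012695

0.012695


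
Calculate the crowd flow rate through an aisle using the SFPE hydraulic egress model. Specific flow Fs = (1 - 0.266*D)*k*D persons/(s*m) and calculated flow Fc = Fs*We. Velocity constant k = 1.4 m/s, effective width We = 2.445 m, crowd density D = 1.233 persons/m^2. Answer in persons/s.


1 - 0.266*D = 1 - 0.266*1.233 = 0.67202
Fs = 0.67202 * 1.4 * 1.233 = 1.1600 persons/(s*m)
Fc = 1.1600 * 2.445 = 2.8363 persons/s

2.8363 persons/s


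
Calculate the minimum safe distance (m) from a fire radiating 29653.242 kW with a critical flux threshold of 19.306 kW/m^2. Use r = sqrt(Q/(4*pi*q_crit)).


4*pi*q_crit = 242.61
Q/(4*pi*q_crit) = 122.23
r = sqrt(122.23) = 11.056 m

11.056 m


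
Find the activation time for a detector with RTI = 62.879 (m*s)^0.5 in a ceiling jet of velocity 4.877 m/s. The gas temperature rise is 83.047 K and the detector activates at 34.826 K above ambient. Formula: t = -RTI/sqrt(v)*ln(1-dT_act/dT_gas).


dT_act/dT_gas = 0.41935
ln(1 - 0.41935) = -0.54361
t = -62.879 / sqrt(4.877) * -0.54361 = 15.478 s

15.478 s


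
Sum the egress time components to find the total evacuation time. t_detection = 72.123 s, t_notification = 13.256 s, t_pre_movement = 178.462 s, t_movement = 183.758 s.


Total = 72.123 + 13.256 + 178.462 + 183.758 = 447.599 s

447.599 s
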